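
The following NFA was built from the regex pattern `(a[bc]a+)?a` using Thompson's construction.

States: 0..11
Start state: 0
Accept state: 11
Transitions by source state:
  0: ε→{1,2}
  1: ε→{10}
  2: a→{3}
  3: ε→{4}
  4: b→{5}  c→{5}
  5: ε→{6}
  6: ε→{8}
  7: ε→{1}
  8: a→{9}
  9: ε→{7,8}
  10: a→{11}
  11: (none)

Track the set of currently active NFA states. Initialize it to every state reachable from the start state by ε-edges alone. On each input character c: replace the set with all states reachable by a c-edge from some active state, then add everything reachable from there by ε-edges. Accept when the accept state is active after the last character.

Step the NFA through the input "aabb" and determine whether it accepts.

initial (ε-close {0}): {0,1,2,10}
'a' @ 1: {3,4,11}  ✓accept
'a' @ 2: {}  — state set empty
rest 'bb' ignored (set empty)
after full input: {}  (accept=11 not in)

Answer: REJECT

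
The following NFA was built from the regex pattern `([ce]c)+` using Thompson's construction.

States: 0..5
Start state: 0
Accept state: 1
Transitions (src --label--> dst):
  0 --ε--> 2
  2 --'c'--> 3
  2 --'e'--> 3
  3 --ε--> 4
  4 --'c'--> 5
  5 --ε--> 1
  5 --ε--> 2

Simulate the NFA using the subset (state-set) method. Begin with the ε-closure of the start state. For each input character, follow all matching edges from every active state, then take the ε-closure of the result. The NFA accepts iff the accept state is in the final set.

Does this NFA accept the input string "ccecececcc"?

Answer: ACCEPT

Derivation:
S₀ = ε-closure({0}) = {0,2}
'c' @ 1: {3,4}
'c' @ 2: {1,2,5}  (accept∈set)
'e' @ 3: {3,4}
'c' @ 4: {1,2,5}  (accept∈set)
'e' @ 5: {3,4}
'c' @ 6: {1,2,5}  (accept∈set)
'e' @ 7: {3,4}
'c' @ 8: {1,2,5}  (accept∈set)
'c' @ 9: {3,4}
'c' @ 10: {1,2,5}  (accept∈set)
final: {1,2,5}; accept 1 in set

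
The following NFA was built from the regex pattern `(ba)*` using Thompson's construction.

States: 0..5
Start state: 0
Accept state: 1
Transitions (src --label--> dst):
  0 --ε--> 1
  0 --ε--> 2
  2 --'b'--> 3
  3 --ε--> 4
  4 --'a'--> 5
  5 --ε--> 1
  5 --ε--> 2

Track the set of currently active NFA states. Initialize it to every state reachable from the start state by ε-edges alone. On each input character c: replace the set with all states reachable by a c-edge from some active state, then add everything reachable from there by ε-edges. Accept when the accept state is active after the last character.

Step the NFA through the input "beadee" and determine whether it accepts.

Answer: REJECT

Steps:
start: ε-closure({0}) = {0,1,2}
'b' @ 1: {3,4}
'e' @ 2: {}  — no active states
rest 'adee' ignored (set empty)
end set {} — state 1 not in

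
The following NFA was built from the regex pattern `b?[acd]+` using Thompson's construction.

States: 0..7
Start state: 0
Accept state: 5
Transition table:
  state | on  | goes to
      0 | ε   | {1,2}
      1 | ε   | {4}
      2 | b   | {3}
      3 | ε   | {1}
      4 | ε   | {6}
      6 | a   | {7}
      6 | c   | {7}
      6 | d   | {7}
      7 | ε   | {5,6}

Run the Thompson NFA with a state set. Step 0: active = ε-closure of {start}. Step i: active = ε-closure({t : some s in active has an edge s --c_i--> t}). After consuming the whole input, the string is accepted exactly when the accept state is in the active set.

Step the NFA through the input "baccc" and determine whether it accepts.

Answer: ACCEPT

Derivation:
S₀ = ε-closure({0}) = {0,1,2,4,6}
'b' @ 1: {1,3,4,6}
'a' @ 2: {5,6,7}  (accept∈set)
'c' @ 3: {5,6,7}  (accept∈set)
'c' @ 4: {5,6,7}  (accept∈set)
'c' @ 5: {5,6,7}  (accept∈set)
end set {5,6,7} — state 5 in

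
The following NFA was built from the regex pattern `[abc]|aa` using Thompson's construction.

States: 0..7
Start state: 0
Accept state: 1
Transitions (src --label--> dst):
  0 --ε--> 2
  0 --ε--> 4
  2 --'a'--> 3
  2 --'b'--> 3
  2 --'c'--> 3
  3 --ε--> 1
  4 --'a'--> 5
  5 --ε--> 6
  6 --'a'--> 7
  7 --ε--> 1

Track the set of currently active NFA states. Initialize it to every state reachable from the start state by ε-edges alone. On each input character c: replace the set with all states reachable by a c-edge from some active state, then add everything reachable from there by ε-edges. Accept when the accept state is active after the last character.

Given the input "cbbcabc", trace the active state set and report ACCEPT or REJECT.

start: ε-closure({0}) = {0,2,4}
'c' @ 1: {1,3}  [accepting]
'b' @ 2: {}  — no active states
rest 'bcabc' ignored (set empty)
after full input: {}  (accept=1 not in)

Answer: REJECT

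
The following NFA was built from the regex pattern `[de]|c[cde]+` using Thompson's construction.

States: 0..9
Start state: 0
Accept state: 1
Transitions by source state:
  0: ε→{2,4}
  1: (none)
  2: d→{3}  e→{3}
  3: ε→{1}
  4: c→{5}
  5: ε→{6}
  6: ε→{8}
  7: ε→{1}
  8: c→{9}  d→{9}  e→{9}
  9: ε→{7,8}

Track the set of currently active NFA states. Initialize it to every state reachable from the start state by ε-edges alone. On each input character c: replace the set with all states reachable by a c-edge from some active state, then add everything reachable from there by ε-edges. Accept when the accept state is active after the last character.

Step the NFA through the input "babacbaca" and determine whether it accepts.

Answer: REJECT

Derivation:
initial (ε-close {0}): {0,2,4}
'b' @ 1: {}  — dead — no transitions
rest 'abacbaca' ignored (set empty)
end set {} — state 1 not in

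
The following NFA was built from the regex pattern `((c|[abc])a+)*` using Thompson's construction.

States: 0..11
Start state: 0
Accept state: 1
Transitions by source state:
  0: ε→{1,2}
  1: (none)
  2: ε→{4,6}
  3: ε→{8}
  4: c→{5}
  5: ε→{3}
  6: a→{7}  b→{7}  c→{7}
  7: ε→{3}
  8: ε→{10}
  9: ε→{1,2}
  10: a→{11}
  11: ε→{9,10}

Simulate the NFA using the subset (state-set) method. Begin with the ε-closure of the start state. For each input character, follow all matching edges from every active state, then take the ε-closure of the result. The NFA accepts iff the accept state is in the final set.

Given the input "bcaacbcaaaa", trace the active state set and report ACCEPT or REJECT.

initial (ε-close {0}): {0,1,2,4,6}
'b' @ 1: {3,7,8,10}
'c' @ 2: {}  — dead — no transitions
rest 'aacbcaaaa' ignored (set empty)
after full input: {}  (accept=1 not in)

Answer: REJECT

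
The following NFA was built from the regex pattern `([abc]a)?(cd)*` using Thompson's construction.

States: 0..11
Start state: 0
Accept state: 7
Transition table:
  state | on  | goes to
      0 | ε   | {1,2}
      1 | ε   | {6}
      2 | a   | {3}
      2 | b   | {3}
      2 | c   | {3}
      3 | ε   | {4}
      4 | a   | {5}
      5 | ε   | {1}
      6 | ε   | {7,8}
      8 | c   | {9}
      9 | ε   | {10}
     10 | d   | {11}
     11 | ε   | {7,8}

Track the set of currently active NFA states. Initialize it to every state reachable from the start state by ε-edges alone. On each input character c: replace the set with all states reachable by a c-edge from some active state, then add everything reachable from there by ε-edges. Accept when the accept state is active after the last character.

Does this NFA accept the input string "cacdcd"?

Answer: ACCEPT

Steps:
S₀ = ε-closure({0}) = {0,1,2,6,7,8}
'c' @ 1: {3,4,9,10}
'a' @ 2: {1,5,6,7,8}  ✓accept
'c' @ 3: {9,10}
'd' @ 4: {7,8,11}  ✓accept
'c' @ 5: {9,10}
'd' @ 6: {7,8,11}  ✓accept
after full input: {7,8,11}  (accept=7 in)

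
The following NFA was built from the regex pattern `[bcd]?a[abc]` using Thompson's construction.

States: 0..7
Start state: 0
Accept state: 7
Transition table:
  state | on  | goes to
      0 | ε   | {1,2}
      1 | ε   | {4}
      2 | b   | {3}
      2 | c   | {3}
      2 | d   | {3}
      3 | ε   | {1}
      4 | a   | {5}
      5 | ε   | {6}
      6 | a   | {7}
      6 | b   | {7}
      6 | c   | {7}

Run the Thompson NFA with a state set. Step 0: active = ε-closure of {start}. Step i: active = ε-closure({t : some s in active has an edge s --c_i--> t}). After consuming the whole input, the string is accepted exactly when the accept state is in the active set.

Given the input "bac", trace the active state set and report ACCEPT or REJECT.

start: ε-closure({0}) = {0,1,2,4}
'b' @ 1: {1,3,4}
'a' @ 2: {5,6}
'c' @ 3: {7}  ✓accept
end set {7} — state 7 in

Answer: ACCEPT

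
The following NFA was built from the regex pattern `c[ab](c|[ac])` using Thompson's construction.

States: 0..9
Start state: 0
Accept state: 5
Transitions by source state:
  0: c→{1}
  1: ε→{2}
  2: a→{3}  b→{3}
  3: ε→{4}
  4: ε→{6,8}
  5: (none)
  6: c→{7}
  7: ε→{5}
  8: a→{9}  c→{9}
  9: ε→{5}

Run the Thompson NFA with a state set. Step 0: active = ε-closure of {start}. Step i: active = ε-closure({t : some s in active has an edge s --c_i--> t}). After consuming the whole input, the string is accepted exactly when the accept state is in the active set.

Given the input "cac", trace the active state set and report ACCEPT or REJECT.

Answer: ACCEPT

Trace:
initial (ε-close {0}): {0}
'c' @ 1: {1,2}
'a' @ 2: {3,4,6,8}
'c' @ 3: {5,7,9}  [accepting]
after full input: {5,7,9}  (accept=5 in)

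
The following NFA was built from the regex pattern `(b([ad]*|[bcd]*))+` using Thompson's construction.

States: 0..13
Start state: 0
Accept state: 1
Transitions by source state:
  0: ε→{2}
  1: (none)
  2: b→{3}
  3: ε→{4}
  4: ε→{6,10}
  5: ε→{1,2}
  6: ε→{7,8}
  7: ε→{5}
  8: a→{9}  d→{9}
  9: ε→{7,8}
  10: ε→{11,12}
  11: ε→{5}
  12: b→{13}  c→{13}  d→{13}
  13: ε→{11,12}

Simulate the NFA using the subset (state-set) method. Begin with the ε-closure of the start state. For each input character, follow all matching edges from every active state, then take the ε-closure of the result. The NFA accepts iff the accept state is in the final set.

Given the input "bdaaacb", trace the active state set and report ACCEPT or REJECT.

S₀ = ε-closure({0}) = {0,2}
'b' @ 1: {1,2,3,4,5,6,7,8,10,11,12}  [accepting]
'd' @ 2: {1,2,5,7,8,9,11,12,13}  [accepting]
'a' @ 3: {1,2,5,7,8,9}  [accepting]
'a' @ 4: {1,2,5,7,8,9}  [accepting]
'a' @ 5: {1,2,5,7,8,9}  [accepting]
'c' @ 6: {}  — no active states
rest 'b' ignored (set empty)
after full input: {}  (accept=1 not in)

Answer: REJECT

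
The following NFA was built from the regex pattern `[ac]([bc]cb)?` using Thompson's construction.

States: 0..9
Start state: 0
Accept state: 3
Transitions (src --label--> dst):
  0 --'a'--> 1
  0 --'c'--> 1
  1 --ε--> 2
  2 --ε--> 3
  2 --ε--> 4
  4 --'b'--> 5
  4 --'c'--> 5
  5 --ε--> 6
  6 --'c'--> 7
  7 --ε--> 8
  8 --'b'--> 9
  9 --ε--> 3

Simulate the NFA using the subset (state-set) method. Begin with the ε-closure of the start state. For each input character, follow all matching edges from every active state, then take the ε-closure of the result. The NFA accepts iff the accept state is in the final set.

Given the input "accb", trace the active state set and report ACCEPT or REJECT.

S₀ = ε-closure({0}) = {0}
'a' @ 1: {1,2,3,4}  ✓accept
'c' @ 2: {5,6}
'c' @ 3: {7,8}
'b' @ 4: {3,9}  ✓accept
final: {3,9}; accept 3 in set

Answer: ACCEPT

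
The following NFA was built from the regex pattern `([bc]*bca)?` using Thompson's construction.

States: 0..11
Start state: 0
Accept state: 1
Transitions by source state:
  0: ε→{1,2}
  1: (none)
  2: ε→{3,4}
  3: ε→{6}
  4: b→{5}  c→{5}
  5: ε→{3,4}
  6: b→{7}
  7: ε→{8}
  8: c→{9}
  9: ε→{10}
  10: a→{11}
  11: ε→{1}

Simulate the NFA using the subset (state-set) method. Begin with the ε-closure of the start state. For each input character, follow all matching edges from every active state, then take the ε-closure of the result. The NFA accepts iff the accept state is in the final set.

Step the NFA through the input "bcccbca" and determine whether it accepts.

start: ε-closure({0}) = {0,1,2,3,4,6}
'b' @ 1: {3,4,5,6,7,8}
'c' @ 2: {3,4,5,6,9,10}
'c' @ 3: {3,4,5,6}
'c' @ 4: {3,4,5,6}
'b' @ 5: {3,4,5,6,7,8}
'c' @ 6: {3,4,5,6,9,10}
'a' @ 7: {1,11}  [accepting]
end set {1,11} — state 1 in

Answer: ACCEPT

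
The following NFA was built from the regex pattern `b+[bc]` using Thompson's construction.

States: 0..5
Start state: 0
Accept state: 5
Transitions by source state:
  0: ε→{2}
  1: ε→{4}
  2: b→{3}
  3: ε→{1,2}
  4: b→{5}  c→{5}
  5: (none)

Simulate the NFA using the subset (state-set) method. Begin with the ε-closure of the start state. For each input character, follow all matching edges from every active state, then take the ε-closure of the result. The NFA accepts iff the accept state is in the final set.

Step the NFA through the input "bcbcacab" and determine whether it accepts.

start: ε-closure({0}) = {0,2}
'b' @ 1: {1,2,3,4}
'c' @ 2: {5}  ✓accept
'b' @ 3: {}  — dead — no transitions
rest 'cacab' ignored (set empty)
after full input: {}  (accept=5 not in)

Answer: REJECT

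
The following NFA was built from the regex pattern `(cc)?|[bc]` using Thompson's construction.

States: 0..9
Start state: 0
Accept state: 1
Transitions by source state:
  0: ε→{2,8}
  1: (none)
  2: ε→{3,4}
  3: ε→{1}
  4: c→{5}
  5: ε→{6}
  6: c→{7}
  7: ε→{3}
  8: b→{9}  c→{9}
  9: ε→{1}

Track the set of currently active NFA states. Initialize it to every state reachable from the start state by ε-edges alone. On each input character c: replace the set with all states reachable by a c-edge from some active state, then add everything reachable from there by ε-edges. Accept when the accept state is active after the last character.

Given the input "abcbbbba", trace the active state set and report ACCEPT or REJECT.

initial (ε-close {0}): {0,1,2,3,4,8}
'a' @ 1: {}  — dead — no transitions
rest 'bcbbbba' ignored (set empty)
end set {} — state 1 not in

Answer: REJECT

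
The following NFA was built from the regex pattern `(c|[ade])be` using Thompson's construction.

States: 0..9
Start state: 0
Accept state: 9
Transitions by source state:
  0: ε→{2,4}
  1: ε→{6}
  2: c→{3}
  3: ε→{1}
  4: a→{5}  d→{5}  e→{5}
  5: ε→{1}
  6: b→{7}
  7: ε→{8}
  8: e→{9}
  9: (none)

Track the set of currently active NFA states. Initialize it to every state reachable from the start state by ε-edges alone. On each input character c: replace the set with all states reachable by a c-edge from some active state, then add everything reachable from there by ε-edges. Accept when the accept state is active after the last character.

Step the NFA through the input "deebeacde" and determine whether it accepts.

Answer: REJECT

Trace:
initial (ε-close {0}): {0,2,4}
'd' @ 1: {1,5,6}
'e' @ 2: {}  — dead — no transitions
rest 'ebeacde' ignored (set empty)
end set {} — state 9 not in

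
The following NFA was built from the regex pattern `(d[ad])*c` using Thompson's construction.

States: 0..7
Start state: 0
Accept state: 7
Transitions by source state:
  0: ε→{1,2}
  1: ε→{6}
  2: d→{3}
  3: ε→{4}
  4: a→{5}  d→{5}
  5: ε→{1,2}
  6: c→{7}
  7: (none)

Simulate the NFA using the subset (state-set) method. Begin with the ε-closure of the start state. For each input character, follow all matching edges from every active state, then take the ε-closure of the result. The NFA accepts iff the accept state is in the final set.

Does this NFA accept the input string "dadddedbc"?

Answer: REJECT

Derivation:
S₀ = ε-closure({0}) = {0,1,2,6}
'd' @ 1: {3,4}
'a' @ 2: {1,2,5,6}
'd' @ 3: {3,4}
'd' @ 4: {1,2,5,6}
'd' @ 5: {3,4}
'e' @ 6: {}  — no active states
rest 'dbc' ignored (set empty)
final: {}; accept 7 not in set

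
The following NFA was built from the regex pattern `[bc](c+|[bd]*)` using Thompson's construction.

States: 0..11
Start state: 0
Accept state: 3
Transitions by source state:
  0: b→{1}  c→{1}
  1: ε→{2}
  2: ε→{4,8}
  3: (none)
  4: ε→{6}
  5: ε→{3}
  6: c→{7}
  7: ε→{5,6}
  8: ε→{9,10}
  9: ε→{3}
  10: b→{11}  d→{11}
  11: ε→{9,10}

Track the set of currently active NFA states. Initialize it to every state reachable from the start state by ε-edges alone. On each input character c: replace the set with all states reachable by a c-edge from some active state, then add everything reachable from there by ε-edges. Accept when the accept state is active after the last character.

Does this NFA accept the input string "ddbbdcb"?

Answer: REJECT

Derivation:
start: ε-closure({0}) = {0}
'd' @ 1: {}  — dead — no transitions
rest 'dbbdcb' ignored (set empty)
end set {} — state 3 not in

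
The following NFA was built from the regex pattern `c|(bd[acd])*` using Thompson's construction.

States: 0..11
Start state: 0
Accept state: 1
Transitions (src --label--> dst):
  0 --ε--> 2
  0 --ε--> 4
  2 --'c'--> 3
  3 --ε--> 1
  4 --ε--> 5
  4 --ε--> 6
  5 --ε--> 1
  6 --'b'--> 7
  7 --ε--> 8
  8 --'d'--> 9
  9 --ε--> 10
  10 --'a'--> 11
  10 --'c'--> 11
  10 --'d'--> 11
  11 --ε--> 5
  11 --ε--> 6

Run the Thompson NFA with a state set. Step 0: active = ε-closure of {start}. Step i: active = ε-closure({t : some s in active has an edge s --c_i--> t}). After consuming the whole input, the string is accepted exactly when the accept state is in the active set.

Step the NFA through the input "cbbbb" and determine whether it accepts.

start: ε-closure({0}) = {0,1,2,4,5,6}
'c' @ 1: {1,3}  ✓accept
'b' @ 2: {}  — dead — no transitions
rest 'bbb' ignored (set empty)
end set {} — state 1 not in

Answer: REJECT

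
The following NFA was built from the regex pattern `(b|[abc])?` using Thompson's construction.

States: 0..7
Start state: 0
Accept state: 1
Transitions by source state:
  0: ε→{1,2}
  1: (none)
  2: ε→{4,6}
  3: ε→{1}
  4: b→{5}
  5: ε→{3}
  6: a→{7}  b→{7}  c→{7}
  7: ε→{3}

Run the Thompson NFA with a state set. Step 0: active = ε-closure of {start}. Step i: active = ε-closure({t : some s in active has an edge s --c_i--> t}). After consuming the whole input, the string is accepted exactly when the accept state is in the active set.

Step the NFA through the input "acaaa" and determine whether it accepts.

Answer: REJECT

Steps:
S₀ = ε-closure({0}) = {0,1,2,4,6}
'a' @ 1: {1,3,7}  ✓accept
'c' @ 2: {}  — no active states
rest 'aaa' ignored (set empty)
final: {}; accept 1 not in set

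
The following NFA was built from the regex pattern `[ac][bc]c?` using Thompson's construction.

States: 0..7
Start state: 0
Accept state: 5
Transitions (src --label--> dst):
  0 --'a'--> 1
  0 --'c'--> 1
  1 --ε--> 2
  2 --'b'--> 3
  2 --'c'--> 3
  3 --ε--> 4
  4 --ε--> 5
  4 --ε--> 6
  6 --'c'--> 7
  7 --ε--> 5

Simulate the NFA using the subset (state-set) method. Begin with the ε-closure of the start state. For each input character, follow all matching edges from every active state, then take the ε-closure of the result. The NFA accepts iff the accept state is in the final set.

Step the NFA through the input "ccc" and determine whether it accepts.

Answer: ACCEPT

Trace:
S₀ = ε-closure({0}) = {0}
'c' @ 1: {1,2}
'c' @ 2: {3,4,5,6}  (accept∈set)
'c' @ 3: {5,7}  (accept∈set)
after full input: {5,7}  (accept=5 in)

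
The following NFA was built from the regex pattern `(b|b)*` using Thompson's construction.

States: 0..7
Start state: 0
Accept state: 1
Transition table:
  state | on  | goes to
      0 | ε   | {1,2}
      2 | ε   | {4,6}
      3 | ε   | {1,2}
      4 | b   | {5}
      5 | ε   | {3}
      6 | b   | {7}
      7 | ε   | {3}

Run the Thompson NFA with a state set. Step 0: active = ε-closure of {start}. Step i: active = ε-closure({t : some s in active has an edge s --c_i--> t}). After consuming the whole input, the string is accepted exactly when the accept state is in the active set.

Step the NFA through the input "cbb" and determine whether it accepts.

initial (ε-close {0}): {0,1,2,4,6}
'c' @ 1: {}  — state set empty
rest 'bb' ignored (set empty)
end set {} — state 1 not in

Answer: REJECT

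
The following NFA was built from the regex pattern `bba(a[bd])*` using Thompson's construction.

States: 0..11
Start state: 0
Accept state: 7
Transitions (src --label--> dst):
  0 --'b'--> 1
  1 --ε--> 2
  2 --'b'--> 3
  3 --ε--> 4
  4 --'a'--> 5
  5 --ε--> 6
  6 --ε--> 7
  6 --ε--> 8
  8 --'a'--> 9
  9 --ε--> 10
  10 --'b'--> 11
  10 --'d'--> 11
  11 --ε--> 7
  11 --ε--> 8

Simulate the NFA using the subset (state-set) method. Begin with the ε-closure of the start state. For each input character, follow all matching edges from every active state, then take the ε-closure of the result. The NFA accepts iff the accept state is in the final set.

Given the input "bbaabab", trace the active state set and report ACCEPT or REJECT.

initial (ε-close {0}): {0}
'b' @ 1: {1,2}
'b' @ 2: {3,4}
'a' @ 3: {5,6,7,8}  (accept∈set)
'a' @ 4: {9,10}
'b' @ 5: {7,8,11}  (accept∈set)
'a' @ 6: {9,10}
'b' @ 7: {7,8,11}  (accept∈set)
final: {7,8,11}; accept 7 in set

Answer: ACCEPT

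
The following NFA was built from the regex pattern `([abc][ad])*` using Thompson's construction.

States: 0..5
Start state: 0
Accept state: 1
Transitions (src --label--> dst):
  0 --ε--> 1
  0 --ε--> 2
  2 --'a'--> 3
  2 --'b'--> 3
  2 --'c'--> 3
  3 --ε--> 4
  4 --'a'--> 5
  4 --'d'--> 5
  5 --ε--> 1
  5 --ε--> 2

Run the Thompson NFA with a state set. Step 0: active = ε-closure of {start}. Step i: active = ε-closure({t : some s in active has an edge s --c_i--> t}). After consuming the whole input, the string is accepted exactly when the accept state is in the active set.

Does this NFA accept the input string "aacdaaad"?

initial (ε-close {0}): {0,1,2}
'a' @ 1: {3,4}
'a' @ 2: {1,2,5}  [accepting]
'c' @ 3: {3,4}
'd' @ 4: {1,2,5}  [accepting]
'a' @ 5: {3,4}
'a' @ 6: {1,2,5}  [accepting]
'a' @ 7: {3,4}
'd' @ 8: {1,2,5}  [accepting]
end set {1,2,5} — state 1 in

Answer: ACCEPT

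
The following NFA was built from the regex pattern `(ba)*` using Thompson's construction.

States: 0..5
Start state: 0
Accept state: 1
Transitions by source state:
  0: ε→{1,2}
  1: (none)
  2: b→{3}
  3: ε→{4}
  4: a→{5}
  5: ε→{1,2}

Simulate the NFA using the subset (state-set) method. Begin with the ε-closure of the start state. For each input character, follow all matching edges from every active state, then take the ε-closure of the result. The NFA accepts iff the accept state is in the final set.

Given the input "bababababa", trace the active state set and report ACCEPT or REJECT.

Answer: ACCEPT

Steps:
initial (ε-close {0}): {0,1,2}
'b' @ 1: {3,4}
'a' @ 2: {1,2,5}  [accepting]
'b' @ 3: {3,4}
'a' @ 4: {1,2,5}  [accepting]
'b' @ 5: {3,4}
'a' @ 6: {1,2,5}  [accepting]
'b' @ 7: {3,4}
'a' @ 8: {1,2,5}  [accepting]
'b' @ 9: {3,4}
'a' @ 10: {1,2,5}  [accepting]
end set {1,2,5} — state 1 in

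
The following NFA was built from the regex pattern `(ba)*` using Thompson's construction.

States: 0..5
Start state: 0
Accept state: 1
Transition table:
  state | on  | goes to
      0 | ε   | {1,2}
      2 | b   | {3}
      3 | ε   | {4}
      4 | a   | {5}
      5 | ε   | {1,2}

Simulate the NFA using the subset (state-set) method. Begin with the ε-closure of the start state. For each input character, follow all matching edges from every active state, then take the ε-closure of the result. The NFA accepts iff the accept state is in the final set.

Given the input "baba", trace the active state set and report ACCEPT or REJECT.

initial (ε-close {0}): {0,1,2}
'b' @ 1: {3,4}
'a' @ 2: {1,2,5}  [accepting]
'b' @ 3: {3,4}
'a' @ 4: {1,2,5}  [accepting]
after full input: {1,2,5}  (accept=1 in)

Answer: ACCEPT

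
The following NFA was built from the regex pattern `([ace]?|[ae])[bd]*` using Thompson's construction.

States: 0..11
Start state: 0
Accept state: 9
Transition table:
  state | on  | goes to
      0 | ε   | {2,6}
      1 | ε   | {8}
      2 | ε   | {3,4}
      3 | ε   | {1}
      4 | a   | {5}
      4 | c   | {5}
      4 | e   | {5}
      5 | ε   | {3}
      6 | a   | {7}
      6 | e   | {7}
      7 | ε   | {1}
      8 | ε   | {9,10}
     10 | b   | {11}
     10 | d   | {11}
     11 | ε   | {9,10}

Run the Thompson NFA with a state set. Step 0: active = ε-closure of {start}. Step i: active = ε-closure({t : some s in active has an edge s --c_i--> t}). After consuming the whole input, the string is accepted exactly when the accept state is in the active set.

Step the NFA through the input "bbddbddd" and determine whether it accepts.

S₀ = ε-closure({0}) = {0,1,2,3,4,6,8,9,10}
'b' @ 1: {9,10,11}  [accepting]
'b' @ 2: {9,10,11}  [accepting]
'd' @ 3: {9,10,11}  [accepting]
'd' @ 4: {9,10,11}  [accepting]
'b' @ 5: {9,10,11}  [accepting]
'd' @ 6: {9,10,11}  [accepting]
'd' @ 7: {9,10,11}  [accepting]
'd' @ 8: {9,10,11}  [accepting]
final: {9,10,11}; accept 9 in set

Answer: ACCEPT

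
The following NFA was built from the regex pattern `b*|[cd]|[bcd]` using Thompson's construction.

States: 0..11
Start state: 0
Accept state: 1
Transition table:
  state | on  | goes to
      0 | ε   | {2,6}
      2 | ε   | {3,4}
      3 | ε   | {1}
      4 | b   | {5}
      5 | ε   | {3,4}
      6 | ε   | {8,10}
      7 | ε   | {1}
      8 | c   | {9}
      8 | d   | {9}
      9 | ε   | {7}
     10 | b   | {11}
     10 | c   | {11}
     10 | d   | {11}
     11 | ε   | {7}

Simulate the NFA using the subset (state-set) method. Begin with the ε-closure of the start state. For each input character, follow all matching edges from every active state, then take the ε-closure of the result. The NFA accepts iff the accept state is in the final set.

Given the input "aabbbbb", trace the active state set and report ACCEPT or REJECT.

initial (ε-close {0}): {0,1,2,3,4,6,8,10}
'a' @ 1: {}  — dead — no transitions
rest 'abbbbb' ignored (set empty)
end set {} — state 1 not in

Answer: REJECT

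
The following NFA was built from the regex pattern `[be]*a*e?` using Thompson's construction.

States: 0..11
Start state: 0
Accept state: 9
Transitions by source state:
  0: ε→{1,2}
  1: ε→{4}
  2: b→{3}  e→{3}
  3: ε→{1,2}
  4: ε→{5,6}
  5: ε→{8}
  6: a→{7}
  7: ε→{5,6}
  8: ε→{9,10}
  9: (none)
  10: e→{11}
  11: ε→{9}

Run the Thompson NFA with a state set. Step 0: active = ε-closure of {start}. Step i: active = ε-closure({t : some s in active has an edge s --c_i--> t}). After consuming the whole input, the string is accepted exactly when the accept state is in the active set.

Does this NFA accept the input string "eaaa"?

S₀ = ε-closure({0}) = {0,1,2,4,5,6,8,9,10}
'e' @ 1: {1,2,3,4,5,6,8,9,10,11}  ✓accept
'a' @ 2: {5,6,7,8,9,10}  ✓accept
'a' @ 3: {5,6,7,8,9,10}  ✓accept
'a' @ 4: {5,6,7,8,9,10}  ✓accept
end set {5,6,7,8,9,10} — state 9 in

Answer: ACCEPT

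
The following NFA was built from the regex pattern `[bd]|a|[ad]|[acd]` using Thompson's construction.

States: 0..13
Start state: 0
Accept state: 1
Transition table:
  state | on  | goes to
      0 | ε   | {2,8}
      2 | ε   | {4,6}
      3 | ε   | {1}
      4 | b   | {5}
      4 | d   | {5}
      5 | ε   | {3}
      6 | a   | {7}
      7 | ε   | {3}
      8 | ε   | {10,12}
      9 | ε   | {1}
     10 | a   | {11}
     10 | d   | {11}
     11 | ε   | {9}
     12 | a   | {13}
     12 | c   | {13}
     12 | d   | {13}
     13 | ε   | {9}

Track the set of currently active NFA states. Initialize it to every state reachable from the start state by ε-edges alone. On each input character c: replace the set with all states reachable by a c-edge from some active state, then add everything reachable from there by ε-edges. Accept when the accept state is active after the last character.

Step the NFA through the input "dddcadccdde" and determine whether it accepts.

initial (ε-close {0}): {0,2,4,6,8,10,12}
'd' @ 1: {1,3,5,9,11,13}  (accept∈set)
'd' @ 2: {}  — no active states
rest 'dcadccdde' ignored (set empty)
after full input: {}  (accept=1 not in)

Answer: REJECT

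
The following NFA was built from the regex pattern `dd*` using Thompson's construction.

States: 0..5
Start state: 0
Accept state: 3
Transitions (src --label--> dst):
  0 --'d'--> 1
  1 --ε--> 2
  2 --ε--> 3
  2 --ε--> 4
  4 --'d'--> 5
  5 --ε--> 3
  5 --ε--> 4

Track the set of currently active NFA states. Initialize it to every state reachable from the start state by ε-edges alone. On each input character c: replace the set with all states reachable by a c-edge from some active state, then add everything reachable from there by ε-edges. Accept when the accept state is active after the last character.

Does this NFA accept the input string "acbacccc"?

Answer: REJECT

Steps:
initial (ε-close {0}): {0}
'a' @ 1: {}  — dead — no transitions
rest 'cbacccc' ignored (set empty)
end set {} — state 3 not in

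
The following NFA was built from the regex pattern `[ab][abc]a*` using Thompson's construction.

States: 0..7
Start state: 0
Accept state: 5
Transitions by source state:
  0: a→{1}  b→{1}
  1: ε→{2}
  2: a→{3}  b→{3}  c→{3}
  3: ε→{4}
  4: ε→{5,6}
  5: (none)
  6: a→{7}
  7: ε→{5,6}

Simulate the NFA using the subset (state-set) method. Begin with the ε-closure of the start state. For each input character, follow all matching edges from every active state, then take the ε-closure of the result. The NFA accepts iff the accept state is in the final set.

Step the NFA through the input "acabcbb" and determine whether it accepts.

Answer: REJECT

Trace:
start: ε-closure({0}) = {0}
'a' @ 1: {1,2}
'c' @ 2: {3,4,5,6}  ✓accept
'a' @ 3: {5,6,7}  ✓accept
'b' @ 4: {}  — dead — no transitions
rest 'cbb' ignored (set empty)
final: {}; accept 5 not in set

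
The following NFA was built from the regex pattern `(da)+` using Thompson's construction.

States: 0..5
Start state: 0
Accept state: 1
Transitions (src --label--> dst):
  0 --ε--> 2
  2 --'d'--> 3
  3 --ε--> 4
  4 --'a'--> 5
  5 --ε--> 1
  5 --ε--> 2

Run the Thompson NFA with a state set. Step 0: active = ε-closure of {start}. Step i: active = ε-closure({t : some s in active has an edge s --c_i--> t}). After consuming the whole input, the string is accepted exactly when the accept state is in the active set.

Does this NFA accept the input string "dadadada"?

start: ε-closure({0}) = {0,2}
'd' @ 1: {3,4}
'a' @ 2: {1,2,5}  ✓accept
'd' @ 3: {3,4}
'a' @ 4: {1,2,5}  ✓accept
'd' @ 5: {3,4}
'a' @ 6: {1,2,5}  ✓accept
'd' @ 7: {3,4}
'a' @ 8: {1,2,5}  ✓accept
after full input: {1,2,5}  (accept=1 in)

Answer: ACCEPT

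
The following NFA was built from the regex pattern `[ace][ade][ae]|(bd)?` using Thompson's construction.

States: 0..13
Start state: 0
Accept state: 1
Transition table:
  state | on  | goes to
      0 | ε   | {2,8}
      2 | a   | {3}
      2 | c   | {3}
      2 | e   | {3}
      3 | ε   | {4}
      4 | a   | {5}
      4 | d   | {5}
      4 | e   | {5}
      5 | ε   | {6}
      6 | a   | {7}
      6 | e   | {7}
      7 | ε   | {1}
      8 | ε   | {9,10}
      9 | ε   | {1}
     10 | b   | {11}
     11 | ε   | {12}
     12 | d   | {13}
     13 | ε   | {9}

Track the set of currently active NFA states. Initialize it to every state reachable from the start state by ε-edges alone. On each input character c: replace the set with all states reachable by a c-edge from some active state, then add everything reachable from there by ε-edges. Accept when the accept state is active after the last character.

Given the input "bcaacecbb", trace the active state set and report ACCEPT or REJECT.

Answer: REJECT

Derivation:
initial (ε-close {0}): {0,1,2,8,9,10}
'b' @ 1: {11,12}
'c' @ 2: {}  — no active states
rest 'aacecbb' ignored (set empty)
after full input: {}  (accept=1 not in)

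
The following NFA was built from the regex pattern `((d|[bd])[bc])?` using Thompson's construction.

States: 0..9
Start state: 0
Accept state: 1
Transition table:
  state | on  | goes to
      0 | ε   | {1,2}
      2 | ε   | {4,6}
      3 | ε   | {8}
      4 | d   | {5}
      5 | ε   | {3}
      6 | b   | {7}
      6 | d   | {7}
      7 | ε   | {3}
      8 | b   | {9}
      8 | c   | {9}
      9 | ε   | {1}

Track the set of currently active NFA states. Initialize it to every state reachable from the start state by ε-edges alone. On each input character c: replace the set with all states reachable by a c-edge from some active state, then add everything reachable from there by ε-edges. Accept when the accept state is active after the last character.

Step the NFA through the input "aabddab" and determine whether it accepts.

Answer: REJECT

Steps:
start: ε-closure({0}) = {0,1,2,4,6}
'a' @ 1: {}  — state set empty
rest 'abddab' ignored (set empty)
after full input: {}  (accept=1 not in)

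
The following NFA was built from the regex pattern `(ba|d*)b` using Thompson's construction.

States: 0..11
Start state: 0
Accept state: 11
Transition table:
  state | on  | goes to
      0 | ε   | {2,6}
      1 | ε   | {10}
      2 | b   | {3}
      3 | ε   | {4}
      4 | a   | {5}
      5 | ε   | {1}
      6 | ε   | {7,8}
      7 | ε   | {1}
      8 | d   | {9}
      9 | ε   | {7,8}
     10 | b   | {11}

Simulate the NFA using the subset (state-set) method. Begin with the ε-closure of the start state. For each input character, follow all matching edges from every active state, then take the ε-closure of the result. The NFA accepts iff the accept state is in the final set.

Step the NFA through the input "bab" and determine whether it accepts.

start: ε-closure({0}) = {0,1,2,6,7,8,10}
'b' @ 1: {3,4,11}  [accepting]
'a' @ 2: {1,5,10}
'b' @ 3: {11}  [accepting]
after full input: {11}  (accept=11 in)

Answer: ACCEPT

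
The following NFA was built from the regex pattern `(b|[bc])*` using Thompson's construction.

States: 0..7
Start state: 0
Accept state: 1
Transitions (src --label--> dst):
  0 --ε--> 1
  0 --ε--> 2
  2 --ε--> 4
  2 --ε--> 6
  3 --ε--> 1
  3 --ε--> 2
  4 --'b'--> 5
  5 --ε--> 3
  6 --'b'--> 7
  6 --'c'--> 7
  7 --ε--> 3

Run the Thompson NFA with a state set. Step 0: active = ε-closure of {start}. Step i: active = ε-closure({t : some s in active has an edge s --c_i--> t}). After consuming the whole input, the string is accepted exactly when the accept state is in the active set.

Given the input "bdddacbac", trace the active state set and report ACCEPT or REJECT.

S₀ = ε-closure({0}) = {0,1,2,4,6}
'b' @ 1: {1,2,3,4,5,6,7}  [accepting]
'd' @ 2: {}  — state set empty
rest 'ddacbac' ignored (set empty)
final: {}; accept 1 not in set

Answer: REJECT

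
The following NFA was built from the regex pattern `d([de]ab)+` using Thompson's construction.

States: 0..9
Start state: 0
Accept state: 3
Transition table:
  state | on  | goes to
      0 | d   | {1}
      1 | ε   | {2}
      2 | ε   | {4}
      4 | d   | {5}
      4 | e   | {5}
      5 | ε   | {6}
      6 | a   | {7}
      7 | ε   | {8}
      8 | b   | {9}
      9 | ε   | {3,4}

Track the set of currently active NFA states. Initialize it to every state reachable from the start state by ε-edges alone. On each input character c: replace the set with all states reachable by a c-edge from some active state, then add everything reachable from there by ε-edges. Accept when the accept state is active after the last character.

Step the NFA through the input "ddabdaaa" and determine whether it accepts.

Answer: REJECT

Steps:
initial (ε-close {0}): {0}
'd' @ 1: {1,2,4}
'd' @ 2: {5,6}
'a' @ 3: {7,8}
'b' @ 4: {3,4,9}  (accept∈set)
'd' @ 5: {5,6}
'a' @ 6: {7,8}
'a' @ 7: {}  — state set empty
rest 'a' ignored (set empty)
final: {}; accept 3 not in set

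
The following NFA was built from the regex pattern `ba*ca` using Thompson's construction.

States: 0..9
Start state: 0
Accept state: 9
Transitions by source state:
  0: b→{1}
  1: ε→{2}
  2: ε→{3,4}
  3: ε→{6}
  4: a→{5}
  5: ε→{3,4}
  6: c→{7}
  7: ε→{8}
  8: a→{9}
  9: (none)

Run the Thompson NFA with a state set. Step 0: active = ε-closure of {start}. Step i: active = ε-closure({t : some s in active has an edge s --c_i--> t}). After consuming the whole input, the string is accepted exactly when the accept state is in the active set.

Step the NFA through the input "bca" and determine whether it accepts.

Answer: ACCEPT

Trace:
S₀ = ε-closure({0}) = {0}
'b' @ 1: {1,2,3,4,6}
'c' @ 2: {7,8}
'a' @ 3: {9}  ✓accept
end set {9} — state 9 in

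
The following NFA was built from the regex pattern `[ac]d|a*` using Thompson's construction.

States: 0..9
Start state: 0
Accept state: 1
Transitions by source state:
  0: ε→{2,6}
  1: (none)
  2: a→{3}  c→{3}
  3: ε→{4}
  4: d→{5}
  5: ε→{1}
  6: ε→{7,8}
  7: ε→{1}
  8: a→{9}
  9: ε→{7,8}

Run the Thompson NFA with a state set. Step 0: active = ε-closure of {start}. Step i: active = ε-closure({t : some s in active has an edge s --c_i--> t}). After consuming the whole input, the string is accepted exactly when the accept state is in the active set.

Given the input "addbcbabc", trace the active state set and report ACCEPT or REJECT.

initial (ε-close {0}): {0,1,2,6,7,8}
'a' @ 1: {1,3,4,7,8,9}  (accept∈set)
'd' @ 2: {1,5}  (accept∈set)
'd' @ 3: {}  — dead — no transitions
rest 'bcbabc' ignored (set empty)
after full input: {}  (accept=1 not in)

Answer: REJECT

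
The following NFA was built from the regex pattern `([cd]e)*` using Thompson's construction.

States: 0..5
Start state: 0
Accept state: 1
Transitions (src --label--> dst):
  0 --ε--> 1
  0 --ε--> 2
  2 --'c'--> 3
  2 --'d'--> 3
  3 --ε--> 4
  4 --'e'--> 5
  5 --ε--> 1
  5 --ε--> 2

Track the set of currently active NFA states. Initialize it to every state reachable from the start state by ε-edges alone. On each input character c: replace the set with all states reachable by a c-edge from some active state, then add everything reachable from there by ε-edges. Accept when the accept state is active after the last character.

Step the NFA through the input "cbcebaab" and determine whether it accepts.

Answer: REJECT

Derivation:
S₀ = ε-closure({0}) = {0,1,2}
'c' @ 1: {3,4}
'b' @ 2: {}  — no active states
rest 'cebaab' ignored (set empty)
after full input: {}  (accept=1 not in)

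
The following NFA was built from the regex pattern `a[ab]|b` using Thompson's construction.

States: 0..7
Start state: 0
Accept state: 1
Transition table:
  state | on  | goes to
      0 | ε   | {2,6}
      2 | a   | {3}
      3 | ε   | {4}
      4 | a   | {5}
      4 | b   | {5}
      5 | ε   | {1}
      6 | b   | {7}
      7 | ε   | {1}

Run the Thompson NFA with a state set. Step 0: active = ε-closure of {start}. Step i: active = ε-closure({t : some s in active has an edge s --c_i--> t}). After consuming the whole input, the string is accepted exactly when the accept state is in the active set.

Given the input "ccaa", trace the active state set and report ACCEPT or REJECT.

S₀ = ε-closure({0}) = {0,2,6}
'c' @ 1: {}  — dead — no transitions
rest 'caa' ignored (set empty)
end set {} — state 1 not in

Answer: REJECT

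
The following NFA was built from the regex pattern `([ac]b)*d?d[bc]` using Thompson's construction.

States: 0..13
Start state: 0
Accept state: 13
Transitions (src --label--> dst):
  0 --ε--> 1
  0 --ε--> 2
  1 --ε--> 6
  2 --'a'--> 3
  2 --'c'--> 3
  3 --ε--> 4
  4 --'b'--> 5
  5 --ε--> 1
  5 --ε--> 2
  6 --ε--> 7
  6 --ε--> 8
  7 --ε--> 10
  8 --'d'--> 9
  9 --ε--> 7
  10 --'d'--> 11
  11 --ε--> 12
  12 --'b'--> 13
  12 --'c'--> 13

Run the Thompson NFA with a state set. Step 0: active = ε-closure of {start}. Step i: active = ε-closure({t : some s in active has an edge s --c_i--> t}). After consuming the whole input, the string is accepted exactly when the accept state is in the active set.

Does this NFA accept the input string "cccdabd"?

initial (ε-close {0}): {0,1,2,6,7,8,10}
'c' @ 1: {3,4}
'c' @ 2: {}  — dead — no transitions
rest 'cdabd' ignored (set empty)
after full input: {}  (accept=13 not in)

Answer: REJECT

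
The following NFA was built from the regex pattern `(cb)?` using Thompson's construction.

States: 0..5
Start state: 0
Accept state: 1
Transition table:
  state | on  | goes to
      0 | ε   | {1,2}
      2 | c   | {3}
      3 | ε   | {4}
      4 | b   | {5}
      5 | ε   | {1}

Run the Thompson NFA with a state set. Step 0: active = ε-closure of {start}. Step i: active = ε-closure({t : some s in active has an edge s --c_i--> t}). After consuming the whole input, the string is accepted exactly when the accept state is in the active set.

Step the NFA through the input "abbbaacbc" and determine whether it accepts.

Answer: REJECT

Derivation:
start: ε-closure({0}) = {0,1,2}
'a' @ 1: {}  — state set empty
rest 'bbbaacbc' ignored (set empty)
after full input: {}  (accept=1 not in)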